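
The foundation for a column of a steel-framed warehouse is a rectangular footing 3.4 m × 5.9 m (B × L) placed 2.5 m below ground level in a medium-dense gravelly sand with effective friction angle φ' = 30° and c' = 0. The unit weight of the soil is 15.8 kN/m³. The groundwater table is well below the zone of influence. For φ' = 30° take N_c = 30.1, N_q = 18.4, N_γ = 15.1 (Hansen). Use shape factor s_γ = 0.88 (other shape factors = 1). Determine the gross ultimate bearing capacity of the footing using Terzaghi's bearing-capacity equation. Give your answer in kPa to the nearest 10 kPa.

q_ult ≈ 1080 kPa

Effective surcharge at the founding depth q = γ·D_f = 15.8 × 2.5 = 39.5 kPa.
q_ult = q·N_q + 0.5·γ·B·N_γ·s_γ
     = 39.5 × 18.4 + 0.5 × 15.8 × 3.4 × 15.1 × 0.88
     = 726.8 + 356.92 = 1083.7 kPa.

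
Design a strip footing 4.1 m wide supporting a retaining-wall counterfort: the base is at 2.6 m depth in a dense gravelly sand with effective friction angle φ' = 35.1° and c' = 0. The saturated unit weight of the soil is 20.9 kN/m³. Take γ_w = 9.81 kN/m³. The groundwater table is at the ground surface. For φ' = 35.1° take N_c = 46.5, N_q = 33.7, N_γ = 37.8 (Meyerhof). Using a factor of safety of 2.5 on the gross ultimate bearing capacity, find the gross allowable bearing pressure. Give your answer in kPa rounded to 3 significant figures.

q_all ≈ 732 kPa

Water table at ground surface, so effective unit weight γ' = 20.9 − 9.81 = 11.09 kN/m³ is used throughout; overburden q = 11.09 × 2.6 = 28.834 kPa; the same γ' applies in the ½γBN_γ term.
Surcharge term q·N_q = 28.834 × 33.7 = 971.71 kPa; self-weight term 0.5·γ·B·N_γ = 0.5 × 11.09 × 4.1 × 37.8 = 859.36 kPa.
q_ult = 971.71 + 859.36 = 1831.1 kPa.
q_all = 1831.1 / 2.5 = 732.43 kPa.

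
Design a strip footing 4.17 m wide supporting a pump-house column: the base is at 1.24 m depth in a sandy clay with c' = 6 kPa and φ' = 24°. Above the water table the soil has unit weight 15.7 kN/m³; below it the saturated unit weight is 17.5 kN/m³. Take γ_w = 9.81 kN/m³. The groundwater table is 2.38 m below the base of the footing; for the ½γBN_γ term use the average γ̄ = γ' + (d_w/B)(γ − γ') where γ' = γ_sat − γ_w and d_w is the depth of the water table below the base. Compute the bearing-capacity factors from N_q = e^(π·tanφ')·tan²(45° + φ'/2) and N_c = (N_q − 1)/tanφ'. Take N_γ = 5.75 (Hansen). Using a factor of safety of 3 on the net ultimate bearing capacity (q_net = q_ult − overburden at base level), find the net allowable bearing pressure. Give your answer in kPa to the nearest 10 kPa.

N_q = e^(π·tan24°)·tan²(57°) = 9.6; N_c = (N_q − 1)/tanφ' = 19.32.
q = γ·D_f = 15.7 × 1.24 = 19.468 kPa.
γ' = 7.69 kN/m³; averaging over the depth B below the base, γ̄ = γ' + (d_w/B)(γ − γ') = 12.262 kN/m³.
c·N_c = 6 × 19.324 = 115.94 kPa
q·N_q = 19.468 × 9.6034 = 186.96 kPa
0.5·γ·B·N_γ = 0.5 × 12.262 × 4.17 × 5.75 = 147 kPa
q_ult = 115.94 + 186.96 + 147 = 449.9 kPa.
q_net = 449.9 − 19.468 = 430.43 kPa.
q_all(net) = 430.43 / 3 = 143.48 kPa.

q_all(net) ≈ 140 kPa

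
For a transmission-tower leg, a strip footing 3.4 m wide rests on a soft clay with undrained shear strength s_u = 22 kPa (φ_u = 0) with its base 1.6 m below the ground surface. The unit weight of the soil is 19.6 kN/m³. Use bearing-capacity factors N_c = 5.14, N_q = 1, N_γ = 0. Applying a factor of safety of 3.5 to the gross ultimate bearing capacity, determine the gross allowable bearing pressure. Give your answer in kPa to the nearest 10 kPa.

q_all ≈ 40 kPa

Effective surcharge at the founding depth q = γ·D_f = 19.6 × 1.6 = 31.36 kPa.
q_ult = c·N_c + q·N_q
     = 22 × 5.14 + 31.36 × 1
     = 113.08 + 31.36 = 144.44 kPa.
q_all = q_ult / FS = 144.44 / 3.5 = 41.269 kPa.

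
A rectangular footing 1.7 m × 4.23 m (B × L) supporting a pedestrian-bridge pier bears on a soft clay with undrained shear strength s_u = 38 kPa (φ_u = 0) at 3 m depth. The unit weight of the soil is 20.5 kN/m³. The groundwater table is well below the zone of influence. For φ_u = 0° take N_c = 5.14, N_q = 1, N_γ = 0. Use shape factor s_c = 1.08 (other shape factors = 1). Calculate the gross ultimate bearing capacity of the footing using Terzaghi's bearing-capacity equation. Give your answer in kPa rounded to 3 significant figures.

q_ult ≈ 272 kPa

Overburden at base level: q = 20.5 × 3 = 61.5 kPa.
Cohesion term c·N_c·s_c = 38 × 5.14 × 1.08 = 210.95 kPa; surcharge term q·N_q = 61.5 × 1 = 61.5 kPa.
q_ult = 210.95 + 61.5 = 272.45 kPa.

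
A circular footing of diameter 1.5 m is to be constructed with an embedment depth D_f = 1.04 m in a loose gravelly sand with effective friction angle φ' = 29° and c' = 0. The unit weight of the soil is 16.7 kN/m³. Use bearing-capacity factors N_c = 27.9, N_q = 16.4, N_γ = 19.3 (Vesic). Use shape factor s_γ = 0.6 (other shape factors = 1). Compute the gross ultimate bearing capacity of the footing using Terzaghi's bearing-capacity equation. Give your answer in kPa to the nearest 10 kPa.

q_ult ≈ 430 kPa

Effective surcharge at the founding depth q = γ·D_f = 16.7 × 1.04 = 17.368 kPa.
q_ult = q·N_q + 0.5·γ·B·N_γ·s_γ
     = 17.368 × 16.4 + 0.5 × 16.7 × 1.5 × 19.3 × 0.6
     = 284.84 + 145.04 = 429.87 kPa.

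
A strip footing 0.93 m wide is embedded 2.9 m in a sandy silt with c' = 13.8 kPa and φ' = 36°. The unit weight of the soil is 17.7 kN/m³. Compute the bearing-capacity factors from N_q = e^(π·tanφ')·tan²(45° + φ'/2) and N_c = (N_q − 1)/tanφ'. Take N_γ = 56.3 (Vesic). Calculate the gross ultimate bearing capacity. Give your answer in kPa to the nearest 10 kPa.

tan36° = 0.7265, so N_q = e^(π×0.7265)·tan²(63°) = 9.801 × 3.852 = 37.75.
N_c = (37.75 − 1)/tan36° = 50.59.
q = γ·D_f = 17.7 × 2.9 = 51.33 kPa.
c·N_c = 13.8 × 50.585 = 698.08 kPa
q·N_q = 51.33 × 37.752 = 1937.8 kPa
0.5·γ·B·N_γ = 0.5 × 17.7 × 0.93 × 56.3 = 463.38 kPa
q_ult = 698.08 + 1937.8 + 463.38 = 3099.3 kPa.

q_ult ≈ 3100 kPa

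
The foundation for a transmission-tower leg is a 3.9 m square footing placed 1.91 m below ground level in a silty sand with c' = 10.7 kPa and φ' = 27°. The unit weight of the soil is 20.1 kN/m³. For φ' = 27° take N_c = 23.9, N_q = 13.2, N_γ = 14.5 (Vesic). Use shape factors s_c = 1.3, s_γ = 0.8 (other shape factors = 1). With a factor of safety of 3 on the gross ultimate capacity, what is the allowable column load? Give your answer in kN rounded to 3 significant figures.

P_all ≈ 6560 kN

q = γ·D_f = 20.1 × 1.91 = 38.391 kPa.
c·N_c·s_c = 10.7 × 23.9 × 1.3 = 332.45 kPa
q·N_q = 38.391 × 13.2 = 506.76 kPa
0.5·γ·B·N_γ·s_γ = 0.5 × 20.1 × 3.9 × 14.5 × 0.8 = 454.66 kPa
q_ult = 332.45 + 506.76 + 454.66 = 1293.9 kPa.
Gross allowable pressure q_all = 1293.9 / 3 = 431.29 kPa.
Footing area = 15.21 m², so allowable column load = 431.29 × 15.21 = 6559.9 kN.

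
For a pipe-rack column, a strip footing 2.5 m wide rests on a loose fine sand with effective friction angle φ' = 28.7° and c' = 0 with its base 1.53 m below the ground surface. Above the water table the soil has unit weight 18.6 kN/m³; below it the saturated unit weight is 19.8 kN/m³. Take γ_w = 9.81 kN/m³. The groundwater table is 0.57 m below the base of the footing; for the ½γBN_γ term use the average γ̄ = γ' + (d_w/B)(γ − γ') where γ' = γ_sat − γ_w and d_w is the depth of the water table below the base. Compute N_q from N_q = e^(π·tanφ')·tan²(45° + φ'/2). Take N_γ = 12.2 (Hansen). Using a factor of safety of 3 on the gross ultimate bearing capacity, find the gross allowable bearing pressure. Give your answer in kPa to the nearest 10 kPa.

q_all ≈ 210 kPa

N_q = e^(π·tan28.7°)·tan²(59.35°) = 15.9.
Effective surcharge at the founding depth q = γ·D_f = 18.6 × 1.53 = 28.458 kPa.
With d_w = 0.57 m < B, γ̄ = 9.99 + (0.57/2.5) × (18.6 − 9.99) = 11.953 kN/m³.
q_ult = q·N_q + 0.5·γ·B·N_γ
     = 28.458 × 15.903 + 0.5 × 11.953 × 2.5 × 12.2
     = 452.57 + 182.28 = 634.86 kPa.
q_all = 634.86 / 3 = 211.62 kPa.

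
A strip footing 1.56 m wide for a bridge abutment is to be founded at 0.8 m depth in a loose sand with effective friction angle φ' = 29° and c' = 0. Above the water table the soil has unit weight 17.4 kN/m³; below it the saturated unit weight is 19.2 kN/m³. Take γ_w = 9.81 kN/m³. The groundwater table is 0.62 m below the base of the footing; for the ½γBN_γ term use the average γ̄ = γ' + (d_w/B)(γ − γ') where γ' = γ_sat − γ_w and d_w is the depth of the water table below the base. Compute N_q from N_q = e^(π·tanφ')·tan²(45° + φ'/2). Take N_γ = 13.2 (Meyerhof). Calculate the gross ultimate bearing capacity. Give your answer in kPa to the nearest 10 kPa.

q_ult ≈ 360 kPa

tan29° = 0.5543, so N_q = e^(π×0.5543)·tan²(59.5°) = 5.705 × 2.882 = 16.44.
Overburden at base level: q = 17.4 × 0.8 = 13.92 kPa.
The water table is 0.62 m below the base (< B = 1.56 m), so the ½γBN_γ term uses γ̄ = γ' + (d_w/B)(γ − γ') = 9.39 + (0.62/1.56)(17.4 − 9.39) = 12.573 kN/m³.
Surcharge term q·N_q = 13.92 × 16.443 = 228.89 kPa; self-weight term 0.5·γ·B·N_γ = 0.5 × 12.573 × 1.56 × 13.2 = 129.46 kPa.
q_ult = 228.89 + 129.46 = 358.35 kPa.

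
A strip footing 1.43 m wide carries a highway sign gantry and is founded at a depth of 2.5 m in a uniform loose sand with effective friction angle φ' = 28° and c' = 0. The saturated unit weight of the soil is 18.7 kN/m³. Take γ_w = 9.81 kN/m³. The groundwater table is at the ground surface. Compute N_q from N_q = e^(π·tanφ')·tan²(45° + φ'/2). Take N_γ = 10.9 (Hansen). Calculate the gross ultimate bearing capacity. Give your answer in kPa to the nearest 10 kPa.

tan28° = 0.5317, so N_q = e^(π×0.5317)·tan²(59°) = 5.314 × 2.77 = 14.72.
γ' = 18.7 − 9.81 = 8.89 kN/m³ (submerged throughout). q = 8.89 × 2.5 = 22.225 kPa; the same γ' applies in the ½γBN_γ term.
q·N_q = 22.225 × 14.72 = 327.15 kPa
0.5·γ·B·N_γ = 0.5 × 8.89 × 1.43 × 10.9 = 69.284 kPa
q_ult = 327.15 + 69.284 = 396.43 kPa.

q_ult ≈ 400 kPa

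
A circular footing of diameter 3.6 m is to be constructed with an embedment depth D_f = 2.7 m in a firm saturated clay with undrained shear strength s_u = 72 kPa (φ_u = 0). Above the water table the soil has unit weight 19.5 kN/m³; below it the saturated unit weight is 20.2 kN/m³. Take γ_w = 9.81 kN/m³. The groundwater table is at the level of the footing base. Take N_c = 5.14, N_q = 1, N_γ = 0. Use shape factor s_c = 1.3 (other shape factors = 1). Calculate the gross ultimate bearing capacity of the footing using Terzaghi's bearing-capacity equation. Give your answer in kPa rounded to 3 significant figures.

q_ult ≈ 534 kPa

Overburden at base level: q = 19.5 × 2.7 = 52.65 kPa.
Cohesion term c·N_c·s_c = 72 × 5.14 × 1.3 = 481.1 kPa; surcharge term q·N_q = 52.65 × 1 = 52.65 kPa.
q_ult = 481.1 + 52.65 = 533.75 kPa.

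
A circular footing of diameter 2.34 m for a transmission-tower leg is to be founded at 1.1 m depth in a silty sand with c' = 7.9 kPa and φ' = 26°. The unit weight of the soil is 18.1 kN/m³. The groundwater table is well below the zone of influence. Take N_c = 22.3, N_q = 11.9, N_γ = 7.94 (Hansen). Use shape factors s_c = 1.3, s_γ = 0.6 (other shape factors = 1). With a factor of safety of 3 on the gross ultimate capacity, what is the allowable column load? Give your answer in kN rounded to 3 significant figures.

q = γ·D_f = 18.1 × 1.1 = 19.91 kPa.
c·N_c·s_c = 7.9 × 22.3 × 1.3 = 229.02 kPa
q·N_q = 19.91 × 11.9 = 236.93 kPa
0.5·γ·B·N_γ·s_γ = 0.5 × 18.1 × 2.34 × 7.94 × 0.6 = 100.89 kPa
q_ult = 229.02 + 236.93 + 100.89 = 566.84 kPa.
Gross allowable pressure q_all = 566.84 / 3 = 188.95 kPa.
Footing area = 4.3005 m², so allowable column load = 188.95 × 4.3005 = 812.56 kN.

P_all ≈ 813 kN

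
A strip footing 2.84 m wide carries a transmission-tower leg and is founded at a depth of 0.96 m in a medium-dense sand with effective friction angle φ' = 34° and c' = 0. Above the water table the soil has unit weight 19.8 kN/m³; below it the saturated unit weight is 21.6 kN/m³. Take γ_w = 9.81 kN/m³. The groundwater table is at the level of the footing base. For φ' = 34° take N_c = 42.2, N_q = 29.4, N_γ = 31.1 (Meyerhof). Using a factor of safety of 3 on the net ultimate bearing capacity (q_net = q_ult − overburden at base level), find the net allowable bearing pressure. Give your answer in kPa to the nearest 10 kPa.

q_all(net) ≈ 350 kPa

Overburden at base level: q = 19.8 × 0.96 = 19.008 kPa.
Below the base the soil is submerged, so the ½γBN_γ term uses γ' = 21.6 − 9.81 = 11.79 kN/m³.
Surcharge term q·N_q = 19.008 × 29.4 = 558.84 kPa; self-weight term 0.5·γ·B·N_γ = 0.5 × 11.79 × 2.84 × 31.1 = 520.67 kPa.
q_ult = 558.84 + 520.67 = 1079.5 kPa.
q_net = 1079.5 − 19.008 = 1060.5 kPa.
q_all(net) = 1060.5 / 3 = 353.5 kPa.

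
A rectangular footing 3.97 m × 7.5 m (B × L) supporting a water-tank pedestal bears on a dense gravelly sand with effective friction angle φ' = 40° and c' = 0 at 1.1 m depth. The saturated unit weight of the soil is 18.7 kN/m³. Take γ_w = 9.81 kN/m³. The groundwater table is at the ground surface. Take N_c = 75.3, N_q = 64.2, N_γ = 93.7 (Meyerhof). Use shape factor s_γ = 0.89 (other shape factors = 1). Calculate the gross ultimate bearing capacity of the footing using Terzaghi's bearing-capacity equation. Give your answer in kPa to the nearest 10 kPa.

q_ult ≈ 2100 kPa

γ' = 18.7 − 9.81 = 8.89 kN/m³ (submerged throughout). q = 8.89 × 1.1 = 9.779 kPa; the same γ' applies in the ½γBN_γ term.
q·N_q = 9.779 × 64.2 = 627.81 kPa
0.5·γ·B·N_γ·s_γ = 0.5 × 8.89 × 3.97 × 93.7 × 0.89 = 1471.6 kPa
q_ult = 627.81 + 1471.6 = 2099.4 kPa.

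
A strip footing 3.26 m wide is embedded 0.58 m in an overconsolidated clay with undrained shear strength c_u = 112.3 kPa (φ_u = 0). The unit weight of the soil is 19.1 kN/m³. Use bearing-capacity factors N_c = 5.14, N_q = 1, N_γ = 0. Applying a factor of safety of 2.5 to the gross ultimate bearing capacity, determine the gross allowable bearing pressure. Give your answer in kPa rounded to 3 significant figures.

q = γ·D_f = 19.1 × 0.58 = 11.078 kPa.
c·N_c = 112.3 × 5.14 = 577.22 kPa
q·N_q = 11.078 × 1 = 11.078 kPa
q_ult = 577.22 + 11.078 = 588.3 kPa.
q_all = q_ult / FS = 588.3 / 2.5 = 235.32 kPa.

q_all ≈ 235 kPa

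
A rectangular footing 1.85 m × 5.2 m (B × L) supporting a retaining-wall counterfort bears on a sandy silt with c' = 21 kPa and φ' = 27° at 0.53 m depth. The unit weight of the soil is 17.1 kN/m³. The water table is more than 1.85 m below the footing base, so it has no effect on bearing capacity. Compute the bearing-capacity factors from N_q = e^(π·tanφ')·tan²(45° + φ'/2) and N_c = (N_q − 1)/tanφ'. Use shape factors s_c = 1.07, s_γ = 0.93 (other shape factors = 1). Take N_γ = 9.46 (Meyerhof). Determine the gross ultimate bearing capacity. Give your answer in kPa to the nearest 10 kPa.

tan27° = 0.5095, so N_q = e^(π×0.5095)·tan²(58.5°) = 4.957 × 2.663 = 13.2.
N_c = (13.2 − 1)/tan27° = 23.94.
Effective surcharge at the founding depth q = γ·D_f = 17.1 × 0.53 = 9.063 kPa.
q_ult = c·N_c·s_c + q·N_q + 0.5·γ·B·N_γ·s_γ
     = 21 × 23.942 × 1.07 + 9.063 × 13.199 + 0.5 × 17.1 × 1.85 × 9.46 × 0.93
     = 537.98 + 119.62 + 139.16 = 796.76 kPa.

q_ult ≈ 800 kPa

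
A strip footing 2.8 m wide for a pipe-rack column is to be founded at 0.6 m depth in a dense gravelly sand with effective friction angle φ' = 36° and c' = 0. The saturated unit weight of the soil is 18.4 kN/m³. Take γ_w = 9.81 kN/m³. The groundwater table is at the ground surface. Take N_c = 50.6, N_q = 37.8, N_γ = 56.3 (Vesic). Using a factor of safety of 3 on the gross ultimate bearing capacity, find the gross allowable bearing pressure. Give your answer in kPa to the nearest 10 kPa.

Water table at ground surface, so effective unit weight γ' = 18.4 − 9.81 = 8.59 kN/m³ is used throughout; overburden q = 8.59 × 0.6 = 5.154 kPa; the same γ' applies in the ½γBN_γ term.
Surcharge term q·N_q = 5.154 × 37.8 = 194.82 kPa; self-weight term 0.5·γ·B·N_γ = 0.5 × 8.59 × 2.8 × 56.3 = 677.06 kPa.
q_ult = 194.82 + 677.06 = 871.88 kPa.
q_all = 871.88 / 3 = 290.63 kPa.

q_all ≈ 290 kPa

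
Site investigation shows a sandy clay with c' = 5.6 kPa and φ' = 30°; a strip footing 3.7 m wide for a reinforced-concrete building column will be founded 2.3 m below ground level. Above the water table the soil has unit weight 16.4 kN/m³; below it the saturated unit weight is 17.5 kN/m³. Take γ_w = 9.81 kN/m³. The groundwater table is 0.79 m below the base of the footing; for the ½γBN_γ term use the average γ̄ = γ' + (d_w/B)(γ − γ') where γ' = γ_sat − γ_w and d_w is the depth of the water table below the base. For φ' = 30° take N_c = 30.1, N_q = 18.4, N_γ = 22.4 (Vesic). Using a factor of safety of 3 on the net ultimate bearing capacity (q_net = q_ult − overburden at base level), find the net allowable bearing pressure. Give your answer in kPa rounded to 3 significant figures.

Overburden at base level: q = 16.4 × 2.3 = 37.72 kPa.
The water table is 0.79 m below the base (< B = 3.7 m), so the ½γBN_γ term uses γ̄ = γ' + (d_w/B)(γ − γ') = 7.69 + (0.79/3.7)(16.4 − 7.69) = 9.5497 kN/m³.
Cohesion term c·N_c = 5.6 × 30.1 = 168.56 kPa; surcharge term q·N_q = 37.72 × 18.4 = 694.05 kPa; self-weight term 0.5·γ·B·N_γ = 0.5 × 9.5497 × 3.7 × 22.4 = 395.74 kPa.
q_ult = 168.56 + 694.05 + 395.74 = 1258.3 kPa.
q_net = 1258.3 − 37.72 = 1220.6 kPa.
q_all(net) = 1220.6 / 3 = 406.88 kPa.

q_all(net) ≈ 407 kPa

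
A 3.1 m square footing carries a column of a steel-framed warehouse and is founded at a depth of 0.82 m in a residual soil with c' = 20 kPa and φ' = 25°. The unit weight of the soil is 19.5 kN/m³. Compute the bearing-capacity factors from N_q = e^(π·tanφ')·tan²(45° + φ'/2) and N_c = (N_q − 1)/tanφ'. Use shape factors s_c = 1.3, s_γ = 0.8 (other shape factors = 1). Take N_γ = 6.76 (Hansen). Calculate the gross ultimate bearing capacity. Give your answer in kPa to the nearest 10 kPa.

q_ult ≈ 870 kPa

tan25° = 0.4663, so N_q = e^(π×0.4663)·tan²(57.5°) = 4.327 × 2.464 = 10.66.
N_c = (10.66 − 1)/tan25° = 20.72.
Effective surcharge at the founding depth q = γ·D_f = 19.5 × 0.82 = 15.99 kPa.
q_ult = c·N_c·s_c + q·N_q + 0.5·γ·B·N_γ·s_γ
     = 20 × 20.721 × 1.3 + 15.99 × 10.662 + 0.5 × 19.5 × 3.1 × 6.76 × 0.8
     = 538.73 + 170.49 + 163.46 = 872.68 kPa.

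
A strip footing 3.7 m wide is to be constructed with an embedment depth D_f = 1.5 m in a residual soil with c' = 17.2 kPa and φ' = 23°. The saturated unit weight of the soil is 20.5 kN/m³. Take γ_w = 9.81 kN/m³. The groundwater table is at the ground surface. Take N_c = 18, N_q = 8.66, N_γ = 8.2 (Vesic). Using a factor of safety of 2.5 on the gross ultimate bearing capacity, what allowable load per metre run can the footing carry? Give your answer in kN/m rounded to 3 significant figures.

≈ 904 kN/m

Water table at ground surface, so effective unit weight γ' = 20.5 − 9.81 = 10.69 kN/m³ is used throughout; overburden q = 10.69 × 1.5 = 16.035 kPa; the same γ' applies in the ½γBN_γ term.
Cohesion term c·N_c = 17.2 × 18 = 309.6 kPa; surcharge term q·N_q = 16.035 × 8.66 = 138.86 kPa; self-weight term 0.5·γ·B·N_γ = 0.5 × 10.69 × 3.7 × 8.2 = 162.17 kPa.
q_ult = 309.6 + 138.86 + 162.17 = 610.63 kPa.
Gross allowable pressure q_all = 610.63 / 2.5 = 244.25 kPa.
Allowable wall load = q_all × B = 244.25 × 3.7 = 903.73 kN per metre run.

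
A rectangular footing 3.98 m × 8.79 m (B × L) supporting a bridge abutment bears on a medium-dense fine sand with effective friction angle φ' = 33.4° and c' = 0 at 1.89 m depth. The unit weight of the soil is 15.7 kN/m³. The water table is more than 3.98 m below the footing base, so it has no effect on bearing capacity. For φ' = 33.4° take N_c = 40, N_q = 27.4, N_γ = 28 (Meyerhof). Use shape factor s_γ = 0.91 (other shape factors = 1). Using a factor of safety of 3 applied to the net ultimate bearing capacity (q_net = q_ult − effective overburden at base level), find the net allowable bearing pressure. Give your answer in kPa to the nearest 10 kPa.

q = γ·D_f = 15.7 × 1.89 = 29.673 kPa.
q·N_q = 29.673 × 27.4 = 813.04 kPa
0.5·γ·B·N_γ·s_γ = 0.5 × 15.7 × 3.98 × 28 × 0.91 = 796.07 kPa
q_ult = 813.04 + 796.07 = 1609.1 kPa.
Net ultimate: q_net = 1609.1 − 29.673 = 1579.4 kPa.
q_all(net) = 1579.4 / 3 = 526.48 kPa.

q_all(net) ≈ 530 kPa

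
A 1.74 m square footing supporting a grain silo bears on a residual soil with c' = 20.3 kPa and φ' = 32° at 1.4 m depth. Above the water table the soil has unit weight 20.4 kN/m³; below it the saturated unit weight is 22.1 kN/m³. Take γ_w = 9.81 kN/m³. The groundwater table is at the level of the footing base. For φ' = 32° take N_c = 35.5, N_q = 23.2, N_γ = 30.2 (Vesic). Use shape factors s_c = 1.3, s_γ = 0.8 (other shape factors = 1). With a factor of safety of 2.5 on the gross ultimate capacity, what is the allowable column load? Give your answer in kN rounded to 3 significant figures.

q = γ·D_f = 20.4 × 1.4 = 28.56 kPa.
For the ½γBN_γ term take γ' = 22.1 − 9.81 = 12.29 kN/m³ (soil below base is submerged).
c·N_c·s_c = 20.3 × 35.5 × 1.3 = 936.85 kPa
q·N_q = 28.56 × 23.2 = 662.59 kPa
0.5·γ·B·N_γ·s_γ = 0.5 × 12.29 × 1.74 × 30.2 × 0.8 = 258.33 kPa
q_ult = 936.85 + 662.59 + 258.33 = 1857.8 kPa.
Gross allowable pressure q_all = 1857.8 / 2.5 = 743.11 kPa.
Footing area = 3.0276 m², so allowable column load = 743.11 × 3.0276 = 2249.8 kN.

P_all ≈ 2250 kN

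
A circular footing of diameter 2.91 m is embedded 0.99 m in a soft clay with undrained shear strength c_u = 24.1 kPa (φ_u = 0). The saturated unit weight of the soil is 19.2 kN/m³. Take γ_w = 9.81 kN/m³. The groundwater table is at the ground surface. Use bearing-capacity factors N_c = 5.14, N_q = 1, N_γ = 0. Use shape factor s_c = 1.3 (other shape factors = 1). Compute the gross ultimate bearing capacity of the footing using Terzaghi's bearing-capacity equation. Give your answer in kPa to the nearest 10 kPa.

q_ult ≈ 170 kPa

γ' = 19.2 − 9.81 = 9.39 kN/m³ (submerged throughout). q = 9.39 × 0.99 = 9.2961 kPa.
c·N_c·s_c = 24.1 × 5.14 × 1.3 = 161.04 kPa
q·N_q = 9.2961 × 1 = 9.2961 kPa
q_ult = 161.04 + 9.2961 = 170.33 kPa.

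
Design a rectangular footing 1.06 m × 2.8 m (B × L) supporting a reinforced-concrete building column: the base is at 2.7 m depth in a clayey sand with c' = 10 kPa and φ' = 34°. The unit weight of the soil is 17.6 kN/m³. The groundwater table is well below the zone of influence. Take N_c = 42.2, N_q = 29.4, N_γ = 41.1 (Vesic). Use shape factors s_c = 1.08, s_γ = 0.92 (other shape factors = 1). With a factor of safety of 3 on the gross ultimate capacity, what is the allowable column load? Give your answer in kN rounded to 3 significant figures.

Overburden at base level: q = 17.6 × 2.7 = 47.52 kPa.
Cohesion term c·N_c·s_c = 10 × 42.2 × 1.08 = 455.76 kPa; surcharge term q·N_q = 47.52 × 29.4 = 1397.1 kPa; self-weight term 0.5·γ·B·N_γ·s_γ = 0.5 × 17.6 × 1.06 × 41.1 × 0.92 = 352.71 kPa.
q_ult = 455.76 + 1397.1 + 352.71 = 2205.6 kPa.
Gross allowable pressure q_all = 2205.6 / 3 = 735.19 kPa.
Footing area = 2.968 m², so allowable column load = 735.19 × 2.968 = 2182 kN.

P_all ≈ 2180 kN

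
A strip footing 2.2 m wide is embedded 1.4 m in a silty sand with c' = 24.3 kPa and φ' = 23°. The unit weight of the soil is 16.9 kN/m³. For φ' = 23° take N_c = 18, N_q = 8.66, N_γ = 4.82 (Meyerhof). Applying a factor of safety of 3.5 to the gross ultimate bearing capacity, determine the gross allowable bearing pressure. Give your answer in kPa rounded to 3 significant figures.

Effective surcharge at the founding depth q = γ·D_f = 16.9 × 1.4 = 23.66 kPa.
q_ult = c·N_c + q·N_q + 0.5·γ·B·N_γ
     = 24.3 × 18 + 23.66 × 8.66 + 0.5 × 16.9 × 2.2 × 4.82
     = 437.4 + 204.9 + 89.604 = 731.9 kPa.
q_all = q_ult / FS = 731.9 / 3.5 = 209.11 kPa.

q_all ≈ 209 kPa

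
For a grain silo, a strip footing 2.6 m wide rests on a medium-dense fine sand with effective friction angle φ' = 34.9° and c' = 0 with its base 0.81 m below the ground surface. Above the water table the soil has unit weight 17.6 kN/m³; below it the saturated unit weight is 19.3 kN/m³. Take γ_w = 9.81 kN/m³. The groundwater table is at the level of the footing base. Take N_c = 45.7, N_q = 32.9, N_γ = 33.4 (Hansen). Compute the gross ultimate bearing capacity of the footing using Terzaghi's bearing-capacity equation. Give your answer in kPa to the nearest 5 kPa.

q_ult ≈ 880 kPa

q = γ·D_f = 17.6 × 0.81 = 14.256 kPa.
For the ½γBN_γ term take γ' = 19.3 − 9.81 = 9.49 kN/m³ (soil below base is submerged).
q·N_q = 14.256 × 32.9 = 469.02 kPa
0.5·γ·B·N_γ = 0.5 × 9.49 × 2.6 × 33.4 = 412.06 kPa
q_ult = 469.02 + 412.06 = 881.08 kPa.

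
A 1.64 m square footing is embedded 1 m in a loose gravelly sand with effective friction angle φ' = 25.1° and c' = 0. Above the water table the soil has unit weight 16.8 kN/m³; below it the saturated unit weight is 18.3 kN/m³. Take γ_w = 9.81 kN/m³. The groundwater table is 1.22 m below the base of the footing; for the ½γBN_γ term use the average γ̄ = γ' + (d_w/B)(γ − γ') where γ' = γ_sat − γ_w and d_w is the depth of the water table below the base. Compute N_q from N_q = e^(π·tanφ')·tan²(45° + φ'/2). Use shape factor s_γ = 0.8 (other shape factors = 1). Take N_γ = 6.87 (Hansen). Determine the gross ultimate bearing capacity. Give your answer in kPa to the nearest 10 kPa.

q_ult ≈ 250 kPa

tan25.1° = 0.4684, so N_q = e^(π×0.4684)·tan²(57.55°) = 4.356 × 2.473 = 10.78.
Overburden at base level: q = 16.8 × 1 = 16.8 kPa.
The water table is 1.22 m below the base (< B = 1.64 m), so the ½γBN_γ term uses γ̄ = γ' + (d_w/B)(γ − γ') = 8.49 + (1.22/1.64)(16.8 − 8.49) = 14.672 kN/m³.
Surcharge term q·N_q = 16.8 × 10.775 = 181.02 kPa; self-weight term 0.5·γ·B·N_γ·s_γ = 0.5 × 14.672 × 1.64 × 6.87 × 0.8 = 66.122 kPa.
q_ult = 181.02 + 66.122 = 247.14 kPa.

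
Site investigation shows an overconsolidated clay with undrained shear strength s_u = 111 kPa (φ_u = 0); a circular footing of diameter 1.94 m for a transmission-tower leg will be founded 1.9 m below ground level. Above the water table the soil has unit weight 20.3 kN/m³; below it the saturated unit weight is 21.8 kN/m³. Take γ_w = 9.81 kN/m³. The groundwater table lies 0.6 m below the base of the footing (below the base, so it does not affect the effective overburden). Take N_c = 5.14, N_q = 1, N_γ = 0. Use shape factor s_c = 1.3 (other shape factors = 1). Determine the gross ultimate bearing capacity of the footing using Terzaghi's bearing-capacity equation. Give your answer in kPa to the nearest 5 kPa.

q_ult ≈ 780 kPa

Effective surcharge at the founding depth q = γ·D_f = 20.3 × 1.9 = 38.57 kPa.
q_ult = c·N_c·s_c + q·N_q
     = 111 × 5.14 × 1.3 + 38.57 × 1
     = 741.7 + 38.57 = 780.27 kPa.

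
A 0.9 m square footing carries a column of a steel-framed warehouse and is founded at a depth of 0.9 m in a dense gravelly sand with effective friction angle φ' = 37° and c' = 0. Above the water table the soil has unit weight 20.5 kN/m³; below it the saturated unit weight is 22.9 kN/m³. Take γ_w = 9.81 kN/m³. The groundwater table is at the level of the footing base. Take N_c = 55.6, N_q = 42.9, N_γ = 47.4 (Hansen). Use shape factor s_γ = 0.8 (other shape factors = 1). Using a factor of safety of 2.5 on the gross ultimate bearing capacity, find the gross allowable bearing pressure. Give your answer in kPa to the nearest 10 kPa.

q_all ≈ 410 kPa

q = γ·D_f = 20.5 × 0.9 = 18.45 kPa.
For the ½γBN_γ term take γ' = 22.9 − 9.81 = 13.09 kN/m³ (soil below base is submerged).
q·N_q = 18.45 × 42.9 = 791.5 kPa
0.5·γ·B·N_γ·s_γ = 0.5 × 13.09 × 0.9 × 47.4 × 0.8 = 223.37 kPa
q_ult = 791.5 + 223.37 = 1014.9 kPa.
q_all = 1014.9 / 2.5 = 405.95 kPa.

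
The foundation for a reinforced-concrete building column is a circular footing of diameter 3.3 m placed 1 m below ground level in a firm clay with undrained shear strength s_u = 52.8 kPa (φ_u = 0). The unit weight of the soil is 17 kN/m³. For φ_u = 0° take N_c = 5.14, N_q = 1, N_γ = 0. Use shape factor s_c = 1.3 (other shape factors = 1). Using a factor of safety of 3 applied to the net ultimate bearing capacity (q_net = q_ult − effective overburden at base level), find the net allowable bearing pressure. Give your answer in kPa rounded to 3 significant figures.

Overburden at base level: q = 17 × 1 = 17 kPa.
Cohesion term c·N_c·s_c = 52.8 × 5.14 × 1.3 = 352.81 kPa; surcharge term q·N_q = 17 × 1 = 17 kPa.
q_ult = 352.81 + 17 = 369.81 kPa.
Net ultimate: q_net = 369.81 − 17 = 352.81 kPa.
q_all(net) = 352.81 / 3 = 117.6 kPa.

q_all(net) ≈ 118 kPa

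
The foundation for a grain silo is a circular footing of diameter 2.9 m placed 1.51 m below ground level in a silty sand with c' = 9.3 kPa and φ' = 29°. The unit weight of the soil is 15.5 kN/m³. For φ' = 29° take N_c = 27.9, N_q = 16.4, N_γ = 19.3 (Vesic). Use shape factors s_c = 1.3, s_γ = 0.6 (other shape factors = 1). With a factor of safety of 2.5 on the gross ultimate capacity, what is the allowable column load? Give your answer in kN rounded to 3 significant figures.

P_all ≈ 2590 kN

Overburden at base level: q = 15.5 × 1.51 = 23.405 kPa.
Cohesion term c·N_c·s_c = 9.3 × 27.9 × 1.3 = 337.31 kPa; surcharge term q·N_q = 23.405 × 16.4 = 383.84 kPa; self-weight term 0.5·γ·B·N_γ·s_γ = 0.5 × 15.5 × 2.9 × 19.3 × 0.6 = 260.26 kPa.
q_ult = 337.31 + 383.84 + 260.26 = 981.41 kPa.
Gross allowable pressure q_all = 981.41 / 2.5 = 392.57 kPa.
Footing area = 6.6052 m², so allowable column load = 392.57 × 6.6052 = 2593 kN.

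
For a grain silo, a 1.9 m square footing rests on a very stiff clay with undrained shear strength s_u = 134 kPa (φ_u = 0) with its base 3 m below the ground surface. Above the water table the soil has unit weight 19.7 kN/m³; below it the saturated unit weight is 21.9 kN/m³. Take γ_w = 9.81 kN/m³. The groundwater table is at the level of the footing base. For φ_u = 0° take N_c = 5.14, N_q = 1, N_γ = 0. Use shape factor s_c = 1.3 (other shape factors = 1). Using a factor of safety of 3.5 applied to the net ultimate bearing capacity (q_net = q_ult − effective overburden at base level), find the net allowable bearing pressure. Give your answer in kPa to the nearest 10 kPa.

Effective surcharge at the founding depth q = γ·D_f = 19.7 × 3 = 59.1 kPa.
q_ult = c·N_c·s_c + q·N_q
     = 134 × 5.14 × 1.3 + 59.1 × 1
     = 895.39 + 59.1 = 954.49 kPa.
Net ultimate: q_net = 954.49 − 59.1 = 895.39 kPa.
q_all(net) = 895.39 / 3.5 = 255.83 kPa.

q_all(net) ≈ 260 kPa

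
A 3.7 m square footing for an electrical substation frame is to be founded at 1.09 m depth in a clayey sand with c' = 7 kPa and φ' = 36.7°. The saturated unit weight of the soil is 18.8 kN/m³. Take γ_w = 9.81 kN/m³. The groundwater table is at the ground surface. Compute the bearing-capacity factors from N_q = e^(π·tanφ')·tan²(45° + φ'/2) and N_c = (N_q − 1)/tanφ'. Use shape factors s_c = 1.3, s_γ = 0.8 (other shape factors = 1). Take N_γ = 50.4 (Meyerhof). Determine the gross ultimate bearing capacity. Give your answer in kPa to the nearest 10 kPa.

q_ult ≈ 1570 kPa

tan36.7° = 0.7454, so N_q = e^(π×0.7454)·tan²(63.35°) = 10.399 × 3.97 = 41.29.
N_c = (41.29 − 1)/tan36.7° = 54.05.
With the water table at the surface the whole profile is submerged: γ' = 18.8 − 9.81 = 8.99 kN/m³, so q = γ'·D_f = 9.7991 kPa; the same γ' applies in the ½γBN_γ term.
q_ult = c·N_c·s_c + q·N_q + 0.5·γ·B·N_γ·s_γ
     = 7 × 54.05 × 1.3 + 9.7991 × 41.288 + 0.5 × 8.99 × 3.7 × 50.4 × 0.8
     = 491.85 + 404.58 + 670.58 = 1567 kPa.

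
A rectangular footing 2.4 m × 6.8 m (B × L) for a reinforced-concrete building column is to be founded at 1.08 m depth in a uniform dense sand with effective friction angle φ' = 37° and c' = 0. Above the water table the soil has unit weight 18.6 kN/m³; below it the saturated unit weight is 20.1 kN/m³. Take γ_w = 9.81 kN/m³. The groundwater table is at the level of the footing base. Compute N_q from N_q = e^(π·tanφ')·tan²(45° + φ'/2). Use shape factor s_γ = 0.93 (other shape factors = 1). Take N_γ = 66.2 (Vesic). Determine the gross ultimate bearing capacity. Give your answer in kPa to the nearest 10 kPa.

q_ult ≈ 1620 kPa

tan37° = 0.7536, so N_q = e^(π×0.7536)·tan²(63.5°) = 10.669 × 4.023 = 42.92.
q = γ·D_f = 18.6 × 1.08 = 20.088 kPa.
For the ½γBN_γ term take γ' = 20.1 − 9.81 = 10.29 kN/m³ (soil below base is submerged).
q·N_q = 20.088 × 42.92 = 862.18 kPa
0.5·γ·B·N_γ·s_γ = 0.5 × 10.29 × 2.4 × 66.2 × 0.93 = 760.22 kPa
q_ult = 862.18 + 760.22 = 1622.4 kPa.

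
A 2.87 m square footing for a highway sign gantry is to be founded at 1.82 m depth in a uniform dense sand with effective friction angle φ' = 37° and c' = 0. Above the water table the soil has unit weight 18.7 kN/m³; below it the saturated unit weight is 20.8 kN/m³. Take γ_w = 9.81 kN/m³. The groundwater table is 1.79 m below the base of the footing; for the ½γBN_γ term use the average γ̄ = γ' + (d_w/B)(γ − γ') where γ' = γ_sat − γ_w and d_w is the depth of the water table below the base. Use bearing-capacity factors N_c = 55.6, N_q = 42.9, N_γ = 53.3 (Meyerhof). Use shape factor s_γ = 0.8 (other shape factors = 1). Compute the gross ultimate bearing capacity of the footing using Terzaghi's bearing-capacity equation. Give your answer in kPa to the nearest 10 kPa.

Overburden at base level: q = 18.7 × 1.82 = 34.034 kPa.
The water table is 1.79 m below the base (< B = 2.87 m), so the ½γBN_γ term uses γ̄ = γ' + (d_w/B)(γ − γ') = 10.99 + (1.79/2.87)(18.7 − 10.99) = 15.799 kN/m³.
Surcharge term q·N_q = 34.034 × 42.9 = 1460.1 kPa; self-weight term 0.5·γ·B·N_γ·s_γ = 0.5 × 15.799 × 2.87 × 53.3 × 0.8 = 966.7 kPa.
q_ult = 1460.1 + 966.7 = 2426.8 kPa.

q_ult ≈ 2430 kPa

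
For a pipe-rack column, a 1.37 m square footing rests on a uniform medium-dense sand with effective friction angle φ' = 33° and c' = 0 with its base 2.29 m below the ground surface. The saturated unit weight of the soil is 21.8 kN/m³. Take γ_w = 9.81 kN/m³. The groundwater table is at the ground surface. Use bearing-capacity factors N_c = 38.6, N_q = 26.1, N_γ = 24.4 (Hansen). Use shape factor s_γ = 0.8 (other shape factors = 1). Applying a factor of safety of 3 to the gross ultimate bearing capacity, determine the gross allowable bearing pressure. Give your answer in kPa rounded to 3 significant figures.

q_all ≈ 292 kPa

Water table at ground surface, so effective unit weight γ' = 21.8 − 9.81 = 11.99 kN/m³ is used throughout; overburden q = 11.99 × 2.29 = 27.457 kPa; the same γ' applies in the ½γBN_γ term.
Surcharge term q·N_q = 27.457 × 26.1 = 716.63 kPa; self-weight term 0.5·γ·B·N_γ·s_γ = 0.5 × 11.99 × 1.37 × 24.4 × 0.8 = 160.32 kPa.
q_ult = 716.63 + 160.32 = 876.95 kPa.
q_all = q_ult / FS = 876.95 / 3 = 292.32 kPa.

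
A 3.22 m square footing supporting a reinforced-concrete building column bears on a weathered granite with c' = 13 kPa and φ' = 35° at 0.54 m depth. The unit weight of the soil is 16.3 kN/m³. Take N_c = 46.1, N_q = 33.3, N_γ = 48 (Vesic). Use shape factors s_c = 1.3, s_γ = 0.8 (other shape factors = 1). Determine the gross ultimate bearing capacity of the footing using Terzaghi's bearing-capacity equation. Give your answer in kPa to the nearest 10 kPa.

Effective surcharge at the founding depth q = γ·D_f = 16.3 × 0.54 = 8.802 kPa.
q_ult = c·N_c·s_c + q·N_q + 0.5·γ·B·N_γ·s_γ
     = 13 × 46.1 × 1.3 + 8.802 × 33.3 + 0.5 × 16.3 × 3.22 × 48 × 0.8
     = 779.09 + 293.11 + 1007.7 = 2079.9 kPa.

q_ult ≈ 2080 kPa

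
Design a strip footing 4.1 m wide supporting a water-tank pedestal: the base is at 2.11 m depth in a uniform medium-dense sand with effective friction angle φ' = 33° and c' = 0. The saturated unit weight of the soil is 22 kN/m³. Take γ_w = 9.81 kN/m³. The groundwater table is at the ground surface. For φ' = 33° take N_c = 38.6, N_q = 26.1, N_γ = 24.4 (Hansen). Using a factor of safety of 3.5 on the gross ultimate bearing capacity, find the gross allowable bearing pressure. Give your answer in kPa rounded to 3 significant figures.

q_all ≈ 366 kPa

γ' = 22 − 9.81 = 12.19 kN/m³ (submerged throughout). q = 12.19 × 2.11 = 25.721 kPa; the same γ' applies in the ½γBN_γ term.
q·N_q = 25.721 × 26.1 = 671.32 kPa
0.5·γ·B·N_γ = 0.5 × 12.19 × 4.1 × 24.4 = 609.74 kPa
q_ult = 671.32 + 609.74 = 1281.1 kPa.
q_all = 1281.1 / 3.5 = 366.02 kPa.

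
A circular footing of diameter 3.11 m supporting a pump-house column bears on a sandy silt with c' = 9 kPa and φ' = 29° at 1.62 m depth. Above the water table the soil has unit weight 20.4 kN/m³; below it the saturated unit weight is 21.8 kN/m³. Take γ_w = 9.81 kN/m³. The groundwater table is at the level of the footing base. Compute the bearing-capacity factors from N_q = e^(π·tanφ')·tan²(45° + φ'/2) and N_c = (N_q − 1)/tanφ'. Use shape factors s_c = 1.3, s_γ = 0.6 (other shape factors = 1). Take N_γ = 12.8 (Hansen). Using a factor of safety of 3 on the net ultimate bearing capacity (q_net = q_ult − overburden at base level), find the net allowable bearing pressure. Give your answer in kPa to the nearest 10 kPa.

q_all(net) ≈ 330 kPa

N_q = e^(π·tan29°)·tan²(59.5°) = 16.44; N_c = (N_q − 1)/tanφ' = 27.86.
Overburden at base level: q = 20.4 × 1.62 = 33.048 kPa.
Below the base the soil is submerged, so the ½γBN_γ term uses γ' = 21.8 − 9.81 = 11.99 kN/m³.
Cohesion term c·N_c·s_c = 9 × 27.86 × 1.3 = 325.97 kPa; surcharge term q·N_q = 33.048 × 16.443 = 543.42 kPa; self-weight term 0.5·γ·B·N_γ·s_γ = 0.5 × 11.99 × 3.11 × 12.8 × 0.6 = 143.19 kPa.
q_ult = 325.97 + 543.42 + 143.19 = 1012.6 kPa.
q_net = 1012.6 − 33.048 = 979.53 kPa.
q_all(net) = 979.53 / 3 = 326.51 kPa.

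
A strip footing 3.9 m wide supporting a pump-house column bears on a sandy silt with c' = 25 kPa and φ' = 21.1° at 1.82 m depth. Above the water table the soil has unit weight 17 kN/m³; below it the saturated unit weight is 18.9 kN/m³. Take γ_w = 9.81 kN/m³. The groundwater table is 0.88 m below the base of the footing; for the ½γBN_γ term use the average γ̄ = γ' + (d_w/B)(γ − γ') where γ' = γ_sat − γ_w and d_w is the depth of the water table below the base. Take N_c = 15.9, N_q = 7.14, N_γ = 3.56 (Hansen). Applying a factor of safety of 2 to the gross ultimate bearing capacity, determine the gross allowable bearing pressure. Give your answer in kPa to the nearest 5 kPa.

q_all ≈ 345 kPa

Overburden at base level: q = 17 × 1.82 = 30.94 kPa.
The water table is 0.88 m below the base (< B = 3.9 m), so the ½γBN_γ term uses γ̄ = γ' + (d_w/B)(γ − γ') = 9.09 + (0.88/3.9)(17 − 9.09) = 10.875 kN/m³.
Cohesion term c·N_c = 25 × 15.9 = 397.5 kPa; surcharge term q·N_q = 30.94 × 7.14 = 220.91 kPa; self-weight term 0.5·γ·B·N_γ = 0.5 × 10.875 × 3.9 × 3.56 = 75.493 kPa.
q_ult = 397.5 + 220.91 + 75.493 = 693.9 kPa.
q_all = q_ult / FS = 693.9 / 2 = 346.95 kPa.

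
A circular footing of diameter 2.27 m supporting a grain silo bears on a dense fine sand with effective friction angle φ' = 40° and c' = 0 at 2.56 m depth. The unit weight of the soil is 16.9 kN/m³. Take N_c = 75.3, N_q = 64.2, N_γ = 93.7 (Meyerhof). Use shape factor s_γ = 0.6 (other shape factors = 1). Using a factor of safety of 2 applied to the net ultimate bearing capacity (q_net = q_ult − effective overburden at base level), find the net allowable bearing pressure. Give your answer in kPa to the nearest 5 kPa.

q_all(net) ≈ 1905 kPa

Effective surcharge at the founding depth q = γ·D_f = 16.9 × 2.56 = 43.264 kPa.
q_ult = q·N_q + 0.5·γ·B·N_γ·s_γ
     = 43.264 × 64.2 + 0.5 × 16.9 × 2.27 × 93.7 × 0.6
     = 2777.5 + 1078.4 = 3855.9 kPa.
Net ultimate: q_net = 3855.9 − 43.264 = 3812.7 kPa.
q_all(net) = 3812.7 / 2 = 1906.3 kPa.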